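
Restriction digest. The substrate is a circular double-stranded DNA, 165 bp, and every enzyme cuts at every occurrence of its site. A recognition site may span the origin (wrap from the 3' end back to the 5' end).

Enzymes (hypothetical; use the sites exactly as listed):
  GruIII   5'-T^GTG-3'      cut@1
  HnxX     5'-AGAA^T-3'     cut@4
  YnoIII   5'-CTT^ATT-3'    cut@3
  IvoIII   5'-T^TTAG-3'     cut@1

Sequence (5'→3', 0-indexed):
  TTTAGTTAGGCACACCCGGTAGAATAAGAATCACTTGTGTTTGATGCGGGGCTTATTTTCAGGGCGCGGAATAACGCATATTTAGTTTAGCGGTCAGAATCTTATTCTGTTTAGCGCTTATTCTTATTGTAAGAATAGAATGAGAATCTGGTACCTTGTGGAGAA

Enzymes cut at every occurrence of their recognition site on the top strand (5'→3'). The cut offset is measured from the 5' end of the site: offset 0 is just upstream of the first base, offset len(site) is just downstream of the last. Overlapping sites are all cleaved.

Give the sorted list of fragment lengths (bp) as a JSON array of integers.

Per-enzyme occurrences:
  GruIII (TGTG, off=1): starts [35, 156] → cuts [36, 157]
  HnxX (AGAAT, off=4): starts [20, 26, 95, 131, 136, 142, 161] → cuts [0, 24, 30, 99, 135, 140, 146]
  YnoIII (CTTATT, off=3): starts [51, 100, 116, 122] → cuts [54, 103, 119, 125]
  IvoIII (TTTAG, off=1): starts [0, 80, 85, 109] → cuts [1, 81, 86, 110]

Pooled cuts: [0, 1, 24, 30, 36, 54, 81, 86, 99, 103, 110, 119, 125, 135, 140, 146, 157]

Fragments:
  0→1: 1 bp
  1→24: 23 bp
  24→30: 6 bp
  30→36: 6 bp
  36→54: 18 bp
  54→81: 27 bp
  81→86: 5 bp
  86→99: 13 bp
  99→103: 4 bp
  103→110: 7 bp
  110→119: 9 bp
  119→125: 6 bp
  125→135: 10 bp
  135→140: 5 bp
  140→146: 6 bp
  146→157: 11 bp
  157→0 (wrap): 165-157+0 = 8 bp

[1,4,5,5,6,6,6,6,7,8,9,10,11,13,18,23,27]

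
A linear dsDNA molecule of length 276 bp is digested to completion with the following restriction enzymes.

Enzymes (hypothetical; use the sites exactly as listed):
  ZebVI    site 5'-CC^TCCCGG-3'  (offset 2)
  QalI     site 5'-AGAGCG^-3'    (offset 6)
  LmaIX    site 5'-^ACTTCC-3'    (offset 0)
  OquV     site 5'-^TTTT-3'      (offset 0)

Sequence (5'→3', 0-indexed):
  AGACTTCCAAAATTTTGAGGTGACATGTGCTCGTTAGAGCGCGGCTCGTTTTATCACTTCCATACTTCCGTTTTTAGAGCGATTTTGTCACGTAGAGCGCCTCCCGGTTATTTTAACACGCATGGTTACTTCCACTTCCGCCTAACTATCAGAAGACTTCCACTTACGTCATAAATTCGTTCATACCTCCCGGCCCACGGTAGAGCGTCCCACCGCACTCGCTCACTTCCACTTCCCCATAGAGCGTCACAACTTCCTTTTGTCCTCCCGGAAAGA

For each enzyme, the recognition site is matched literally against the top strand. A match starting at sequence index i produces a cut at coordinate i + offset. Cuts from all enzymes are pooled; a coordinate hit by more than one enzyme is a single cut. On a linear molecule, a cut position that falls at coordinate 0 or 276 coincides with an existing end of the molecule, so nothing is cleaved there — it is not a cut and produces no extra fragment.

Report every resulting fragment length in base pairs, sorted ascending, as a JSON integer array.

Scan for sites:
  ZebVI (CCTCCCGG, off=2): starts [99, 185, 263] → cuts [101, 187, 265]
  QalI (AGAGCG, off=6): starts [35, 75, 93, 201, 240] → cuts [41, 81, 99, 207, 246]
  LmaIX (ACTTCC, off=0): starts [2, 55, 63, 127, 133, 155, 224, 230, 251] → cuts [2, 55, 63, 127, 133, 155, 224, 230, 251]
  OquV (TTTT, off=0): starts [12, 48, 70, 71, 82, 110, 257] → cuts [12, 48, 70, 71, 82, 110, 257]

All cut coordinates (distinct, sorted): [2, 12, 41, 48, 55, 63, 70, 71, 81, 82, 99, 101, 110, 127, 133, 155, 187, 207, 224, 230, 246, 251, 257, 265]

Fragments:
  [0,2): 2 bp
  [2,12): 10 bp
  [12,41): 29 bp
  [41,48): 7 bp
  [48,55): 7 bp
  [55,63): 8 bp
  [63,70): 7 bp
  [70,71): 1 bp
  [71,81): 10 bp
  [81,82): 1 bp
  [82,99): 17 bp
  [99,101): 2 bp
  [101,110): 9 bp
  [110,127): 17 bp
  [127,133): 6 bp
  [133,155): 22 bp
  [155,187): 32 bp
  [187,207): 20 bp
  [207,224): 17 bp
  [224,230): 6 bp
  [230,246): 16 bp
  [246,251): 5 bp
  [251,257): 6 bp
  [257,265): 8 bp
  [265,276): 11 bp

[1,1,2,2,5,6,6,6,7,7,7,8,8,9,10,10,11,16,17,17,17,20,22,29,32]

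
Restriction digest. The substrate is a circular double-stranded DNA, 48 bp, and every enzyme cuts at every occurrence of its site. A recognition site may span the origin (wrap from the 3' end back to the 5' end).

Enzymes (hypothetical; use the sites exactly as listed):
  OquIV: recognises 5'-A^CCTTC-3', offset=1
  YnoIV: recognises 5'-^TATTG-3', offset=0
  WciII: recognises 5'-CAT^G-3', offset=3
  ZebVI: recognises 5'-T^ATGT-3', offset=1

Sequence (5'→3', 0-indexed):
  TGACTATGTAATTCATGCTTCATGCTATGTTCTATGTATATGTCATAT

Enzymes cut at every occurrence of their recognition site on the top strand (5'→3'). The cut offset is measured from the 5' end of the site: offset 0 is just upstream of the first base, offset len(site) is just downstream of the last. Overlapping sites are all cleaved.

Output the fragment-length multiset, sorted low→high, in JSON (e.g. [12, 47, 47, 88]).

Scan for sites:
  OquIV (ACCTTC, off=1): no sites
  YnoIV TATTG/0: at [45] ⇒ [45]
  WciII CATG/3: at [13, 20] ⇒ [16, 23]
  ZebVI TATGT/1: at [4, 25, 32, 38] ⇒ [5, 26, 33, 39]

All cut coordinates (distinct, sorted): [5, 16, 23, 26, 33, 39, 45]

Fragments:
  5→16: 11 bp
  16→23: 7 bp
  23→26: 3 bp
  26→33: 7 bp
  33→39: 6 bp
  39→45: 6 bp
  45→5 (wrap): 48-45+5 = 8 bp

[3,6,6,7,7,8,11]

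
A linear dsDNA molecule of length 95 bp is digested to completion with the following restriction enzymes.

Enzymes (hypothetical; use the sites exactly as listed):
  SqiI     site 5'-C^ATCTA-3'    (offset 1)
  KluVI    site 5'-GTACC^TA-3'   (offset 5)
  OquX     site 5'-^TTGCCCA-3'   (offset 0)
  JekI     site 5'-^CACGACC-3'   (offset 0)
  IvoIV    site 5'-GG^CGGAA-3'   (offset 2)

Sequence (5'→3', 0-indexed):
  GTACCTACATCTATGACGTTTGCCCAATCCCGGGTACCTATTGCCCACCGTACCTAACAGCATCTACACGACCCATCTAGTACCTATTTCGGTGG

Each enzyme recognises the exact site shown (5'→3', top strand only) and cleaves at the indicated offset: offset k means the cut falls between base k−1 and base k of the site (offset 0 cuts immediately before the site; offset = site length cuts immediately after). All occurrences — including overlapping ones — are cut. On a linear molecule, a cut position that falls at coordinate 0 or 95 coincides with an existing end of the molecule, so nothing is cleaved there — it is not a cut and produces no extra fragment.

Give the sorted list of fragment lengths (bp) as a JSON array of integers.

Site scan:
  SqiI CATCTA/1: at [7, 60, 73] ⇒ [8, 61, 74]
  KluVI GTACCTA/5: at [0, 33, 49, 79] ⇒ [5, 38, 54, 84]
  OquX TTGCCCA/0: at [19, 40] ⇒ [19, 40]
  JekI CACGACC/0: at [66] ⇒ [66]
  IvoIV (GGCGGAA, off=2): no sites

All cut coordinates (distinct, sorted): [5, 8, 19, 38, 40, 54, 61, 66, 74, 84]

Fragments:
  [0,5): 5 bp
  [5,8): 3 bp
  [8,19): 11 bp
  [19,38): 19 bp
  [38,40): 2 bp
  [40,54): 14 bp
  [54,61): 7 bp
  [61,66): 5 bp
  [66,74): 8 bp
  [74,84): 10 bp
  [84,95): 11 bp

[2,3,5,5,7,8,10,11,11,14,19]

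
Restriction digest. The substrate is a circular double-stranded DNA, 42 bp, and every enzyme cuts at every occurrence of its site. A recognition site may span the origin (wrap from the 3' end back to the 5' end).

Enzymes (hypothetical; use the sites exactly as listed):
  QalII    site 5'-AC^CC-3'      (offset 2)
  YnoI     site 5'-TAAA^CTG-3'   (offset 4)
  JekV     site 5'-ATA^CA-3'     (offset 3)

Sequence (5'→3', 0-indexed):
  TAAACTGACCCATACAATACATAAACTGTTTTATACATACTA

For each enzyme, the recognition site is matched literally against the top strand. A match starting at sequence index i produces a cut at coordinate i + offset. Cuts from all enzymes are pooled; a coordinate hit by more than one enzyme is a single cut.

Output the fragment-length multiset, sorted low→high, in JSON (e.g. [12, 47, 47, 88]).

Scan for sites:
  QalII ACCC/2: at [7] ⇒ [9]
  YnoI TAAACTG/4: at [0, 21] ⇒ [4, 25]
  JekV ATACA/3: at [11, 16, 32] ⇒ [14, 19, 35]

Pooled cuts: [4, 9, 14, 19, 25, 35]

Fragment lengths:
  4→9: 5 bp
  9→14: 5 bp
  14→19: 5 bp
  19→25: 6 bp
  25→35: 10 bp
  35→4 (wrap): 42-35+4 = 11 bp

[5,5,5,6,10,11]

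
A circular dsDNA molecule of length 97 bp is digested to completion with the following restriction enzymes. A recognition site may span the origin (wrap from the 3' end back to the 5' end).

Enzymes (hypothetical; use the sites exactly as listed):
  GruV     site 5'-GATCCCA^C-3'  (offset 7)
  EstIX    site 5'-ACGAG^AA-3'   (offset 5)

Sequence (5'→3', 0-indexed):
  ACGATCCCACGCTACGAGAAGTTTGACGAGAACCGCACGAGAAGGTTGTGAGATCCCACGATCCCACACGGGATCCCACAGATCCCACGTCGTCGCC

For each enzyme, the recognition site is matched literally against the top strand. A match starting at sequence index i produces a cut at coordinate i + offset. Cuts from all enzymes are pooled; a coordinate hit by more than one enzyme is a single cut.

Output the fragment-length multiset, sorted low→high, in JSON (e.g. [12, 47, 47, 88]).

[8,9,9,11,12,12,17,19]

Site scan:
  GruV GATCCCAC/7: at [2, 51, 59, 71, 80] ⇒ [9, 58, 66, 78, 87]
  EstIX ACGAGAA/5: at [13, 25, 36] ⇒ [18, 30, 41]

Pooled cuts: [9, 18, 30, 41, 58, 66, 78, 87]

Fragment lengths:
  9→18: 9 bp
  18→30: 12 bp
  30→41: 11 bp
  41→58: 17 bp
  58→66: 8 bp
  66→78: 12 bp
  78→87: 9 bp
  87→9 (wrap): 97-87+9 = 19 bp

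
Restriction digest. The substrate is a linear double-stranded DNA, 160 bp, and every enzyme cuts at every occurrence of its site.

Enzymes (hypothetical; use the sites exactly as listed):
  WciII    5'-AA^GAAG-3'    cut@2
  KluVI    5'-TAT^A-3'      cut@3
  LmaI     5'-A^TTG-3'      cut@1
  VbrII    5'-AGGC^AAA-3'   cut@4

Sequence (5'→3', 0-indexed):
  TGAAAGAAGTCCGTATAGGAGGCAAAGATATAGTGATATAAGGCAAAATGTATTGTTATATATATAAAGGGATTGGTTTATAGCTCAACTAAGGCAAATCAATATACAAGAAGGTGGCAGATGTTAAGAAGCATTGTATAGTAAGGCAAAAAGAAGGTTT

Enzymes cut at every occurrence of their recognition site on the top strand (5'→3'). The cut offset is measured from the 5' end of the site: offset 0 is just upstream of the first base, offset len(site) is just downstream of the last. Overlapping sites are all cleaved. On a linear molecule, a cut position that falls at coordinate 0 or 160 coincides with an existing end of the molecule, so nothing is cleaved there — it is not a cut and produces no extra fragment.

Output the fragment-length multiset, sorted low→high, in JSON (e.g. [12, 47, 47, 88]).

Scan for sites:
  WciII AAGAAG/2: at [3, 107, 125, 150] ⇒ [5, 109, 127, 152]
  KluVI TATA/3: at [13, 28, 36, 56, 58, 60, 62, 78, 102, 136] ⇒ [16, 31, 39, 59, 61, 63, 65, 81, 105, 139]
  LmaI ATTG/1: at [51, 71, 132] ⇒ [52, 72, 133]
  VbrII AGGCAAA/4: at [19, 40, 91, 143] ⇒ [23, 44, 95, 147]

All cut coordinates (distinct, sorted): [5, 16, 23, 31, 39, 44, 52, 59, 61, 63, 65, 72, 81, 95, 105, 109, 127, 133, 139, 147, 152]

Fragment lengths:
  [0,5): 5 bp
  [5,16): 11 bp
  [16,23): 7 bp
  [23,31): 8 bp
  [31,39): 8 bp
  [39,44): 5 bp
  [44,52): 8 bp
  [52,59): 7 bp
  [59,61): 2 bp
  [61,63): 2 bp
  [63,65): 2 bp
  [65,72): 7 bp
  [72,81): 9 bp
  [81,95): 14 bp
  [95,105): 10 bp
  [105,109): 4 bp
  [109,127): 18 bp
  [127,133): 6 bp
  [133,139): 6 bp
  [139,147): 8 bp
  [147,152): 5 bp
  [152,160): 8 bp

[2,2,2,4,5,5,5,6,6,7,7,7,8,8,8,8,8,9,10,11,14,18]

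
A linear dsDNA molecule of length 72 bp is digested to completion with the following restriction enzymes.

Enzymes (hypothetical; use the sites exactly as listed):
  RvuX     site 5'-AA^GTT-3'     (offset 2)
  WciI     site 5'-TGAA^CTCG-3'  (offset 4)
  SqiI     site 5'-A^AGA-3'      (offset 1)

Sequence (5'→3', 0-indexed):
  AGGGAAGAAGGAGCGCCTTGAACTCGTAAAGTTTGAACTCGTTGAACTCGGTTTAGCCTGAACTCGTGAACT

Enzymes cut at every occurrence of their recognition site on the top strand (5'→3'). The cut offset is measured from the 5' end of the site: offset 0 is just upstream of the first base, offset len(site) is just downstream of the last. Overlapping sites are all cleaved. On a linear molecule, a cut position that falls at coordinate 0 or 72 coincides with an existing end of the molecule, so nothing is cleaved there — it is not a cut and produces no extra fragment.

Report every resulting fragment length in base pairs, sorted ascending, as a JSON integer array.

[5,7,8,9,10,16,17]

Scan for sites:
  RvuX AAGTT/2: at [28] ⇒ [30]
  WciI TGAACTCG/4: at [18, 33, 42, 58] ⇒ [22, 37, 46, 62]
  SqiI AAGA/1: at [4] ⇒ [5]

All cut coordinates (distinct, sorted): [5, 22, 30, 37, 46, 62]

Fragment lengths:
  [0,5): 5 bp
  [5,22): 17 bp
  [22,30): 8 bp
  [30,37): 7 bp
  [37,46): 9 bp
  [46,62): 16 bp
  [62,72): 10 bp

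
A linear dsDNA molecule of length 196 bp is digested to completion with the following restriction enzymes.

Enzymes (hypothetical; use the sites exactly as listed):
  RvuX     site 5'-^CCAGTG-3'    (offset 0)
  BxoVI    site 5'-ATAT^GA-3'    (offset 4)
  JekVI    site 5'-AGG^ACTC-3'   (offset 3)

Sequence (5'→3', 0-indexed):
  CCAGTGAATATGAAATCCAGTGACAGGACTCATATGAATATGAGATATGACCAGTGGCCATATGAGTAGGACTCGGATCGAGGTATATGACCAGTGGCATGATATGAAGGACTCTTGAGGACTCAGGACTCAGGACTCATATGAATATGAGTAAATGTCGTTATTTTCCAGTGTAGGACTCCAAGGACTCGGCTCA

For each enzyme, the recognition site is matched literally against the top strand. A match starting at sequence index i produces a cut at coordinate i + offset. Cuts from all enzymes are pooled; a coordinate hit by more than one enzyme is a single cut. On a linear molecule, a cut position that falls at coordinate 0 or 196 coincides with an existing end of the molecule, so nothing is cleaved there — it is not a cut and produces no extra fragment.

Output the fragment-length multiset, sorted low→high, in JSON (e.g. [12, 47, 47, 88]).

[2,2,5,5,6,6,7,7,7,7,8,8,9,10,10,10,11,11,13,15,18,19]

Site scan:
  RvuX (CCAGTG, off=0): starts [0, 16, 50, 90, 167] → cuts [16, 50, 90, 167] (position 0 is a terminus of the linear molecule — no cut)
  BxoVI (ATATGA, off=4): starts [7, 31, 37, 44, 59, 84, 101, 138, 144] → cuts [11, 35, 41, 48, 63, 88, 105, 142, 148]
  JekVI (AGGACTC, off=3): starts [24, 67, 107, 117, 124, 131, 174, 183] → cuts [27, 70, 110, 120, 127, 134, 177, 186]

Pooled cuts: [11, 16, 27, 35, 41, 48, 50, 63, 70, 88, 90, 105, 110, 120, 127, 134, 142, 148, 167, 177, 186]

Fragments:
  [0,11): 11 bp
  [11,16): 5 bp
  [16,27): 11 bp
  [27,35): 8 bp
  [35,41): 6 bp
  [41,48): 7 bp
  [48,50): 2 bp
  [50,63): 13 bp
  [63,70): 7 bp
  [70,88): 18 bp
  [88,90): 2 bp
  [90,105): 15 bp
  [105,110): 5 bp
  [110,120): 10 bp
  [120,127): 7 bp
  [127,134): 7 bp
  [134,142): 8 bp
  [142,148): 6 bp
  [148,167): 19 bp
  [167,177): 10 bp
  [177,186): 9 bp
  [186,196): 10 bp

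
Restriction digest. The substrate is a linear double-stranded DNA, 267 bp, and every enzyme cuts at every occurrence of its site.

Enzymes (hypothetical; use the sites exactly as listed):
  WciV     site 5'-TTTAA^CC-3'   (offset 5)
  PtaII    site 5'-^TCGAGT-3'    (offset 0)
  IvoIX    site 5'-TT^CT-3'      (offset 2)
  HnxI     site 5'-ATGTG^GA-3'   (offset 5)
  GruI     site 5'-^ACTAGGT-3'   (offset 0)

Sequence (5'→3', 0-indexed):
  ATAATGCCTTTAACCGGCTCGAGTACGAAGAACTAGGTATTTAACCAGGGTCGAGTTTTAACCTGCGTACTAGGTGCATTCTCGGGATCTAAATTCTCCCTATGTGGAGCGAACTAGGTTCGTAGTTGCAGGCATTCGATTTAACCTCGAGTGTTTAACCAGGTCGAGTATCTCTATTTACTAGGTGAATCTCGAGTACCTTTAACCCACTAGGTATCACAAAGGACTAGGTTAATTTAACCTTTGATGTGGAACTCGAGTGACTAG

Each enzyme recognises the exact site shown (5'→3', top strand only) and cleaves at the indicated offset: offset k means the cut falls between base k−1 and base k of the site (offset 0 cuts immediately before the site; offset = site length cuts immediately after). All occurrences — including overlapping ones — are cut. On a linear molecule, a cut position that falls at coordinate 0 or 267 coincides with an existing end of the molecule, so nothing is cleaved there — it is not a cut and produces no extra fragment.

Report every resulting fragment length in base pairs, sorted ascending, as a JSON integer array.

[2,3,4,5,5,6,6,7,11,11,11,12,12,12,12,13,13,13,14,15,15,16,17,32]

Site scan:
  WciV TTTAACC/5: at [8, 39, 56, 139, 153, 200, 235] ⇒ [13, 44, 61, 144, 158, 205, 240]
  PtaII TCGAGT/0: at [18, 50, 146, 163, 191, 255] ⇒ [18, 50, 146, 163, 191, 255]
  IvoIX TTCT/2: at [78, 93] ⇒ [80, 95]
  HnxI ATGTGGA/5: at [101, 246] ⇒ [106, 251]
  GruI ACTAGGT/0: at [31, 68, 112, 179, 208, 225] ⇒ [31, 68, 112, 179, 208, 225]

Pooled cuts: [13, 18, 31, 44, 50, 61, 68, 80, 95, 106, 112, 144, 146, 158, 163, 179, 191, 205, 208, 225, 240, 251, 255]

Fragment lengths:
  [0,13): 13 bp
  [13,18): 5 bp
  [18,31): 13 bp
  [31,44): 13 bp
  [44,50): 6 bp
  [50,61): 11 bp
  [61,68): 7 bp
  [68,80): 12 bp
  [80,95): 15 bp
  [95,106): 11 bp
  [106,112): 6 bp
  [112,144): 32 bp
  [144,146): 2 bp
  [146,158): 12 bp
  [158,163): 5 bp
  [163,179): 16 bp
  [179,191): 12 bp
  [191,205): 14 bp
  [205,208): 3 bp
  [208,225): 17 bp
  [225,240): 15 bp
  [240,251): 11 bp
  [251,255): 4 bp
  [255,267): 12 bp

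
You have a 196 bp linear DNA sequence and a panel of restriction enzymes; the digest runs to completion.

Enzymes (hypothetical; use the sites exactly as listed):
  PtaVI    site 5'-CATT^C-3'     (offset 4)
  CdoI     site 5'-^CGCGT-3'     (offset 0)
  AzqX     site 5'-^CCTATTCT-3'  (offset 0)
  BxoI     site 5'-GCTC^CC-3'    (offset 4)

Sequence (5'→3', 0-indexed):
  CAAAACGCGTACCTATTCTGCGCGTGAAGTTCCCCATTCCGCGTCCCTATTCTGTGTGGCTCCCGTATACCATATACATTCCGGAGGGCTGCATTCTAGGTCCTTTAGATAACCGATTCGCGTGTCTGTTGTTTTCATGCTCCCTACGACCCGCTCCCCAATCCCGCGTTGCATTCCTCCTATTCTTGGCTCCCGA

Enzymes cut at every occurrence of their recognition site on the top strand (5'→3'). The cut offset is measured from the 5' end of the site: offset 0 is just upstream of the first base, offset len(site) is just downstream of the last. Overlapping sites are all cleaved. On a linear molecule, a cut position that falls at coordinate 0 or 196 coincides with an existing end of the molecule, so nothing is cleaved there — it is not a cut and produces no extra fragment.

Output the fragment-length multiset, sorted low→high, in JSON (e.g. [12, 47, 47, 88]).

Per-enzyme occurrences:
  PtaVI (CATTC, off=4): starts [34, 76, 91, 171] → cuts [38, 80, 95, 175]
  CdoI (CGCGT, off=0): starts [5, 20, 39, 118, 164] → cuts [5, 20, 39, 118, 164]
  AzqX (CCTATTCT, off=0): starts [11, 45, 178] → cuts [11, 45, 178]
  BxoI (GCTCCC, off=4): starts [58, 138, 152, 188] → cuts [62, 142, 156, 192]

Pooled cuts: [5, 11, 20, 38, 39, 45, 62, 80, 95, 118, 142, 156, 164, 175, 178, 192]

Fragments:
  [0,5): 5 bp
  [5,11): 6 bp
  [11,20): 9 bp
  [20,38): 18 bp
  [38,39): 1 bp
  [39,45): 6 bp
  [45,62): 17 bp
  [62,80): 18 bp
  [80,95): 15 bp
  [95,118): 23 bp
  [118,142): 24 bp
  [142,156): 14 bp
  [156,164): 8 bp
  [164,175): 11 bp
  [175,178): 3 bp
  [178,192): 14 bp
  [192,196): 4 bp

[1,3,4,5,6,6,8,9,11,14,14,15,17,18,18,23,24]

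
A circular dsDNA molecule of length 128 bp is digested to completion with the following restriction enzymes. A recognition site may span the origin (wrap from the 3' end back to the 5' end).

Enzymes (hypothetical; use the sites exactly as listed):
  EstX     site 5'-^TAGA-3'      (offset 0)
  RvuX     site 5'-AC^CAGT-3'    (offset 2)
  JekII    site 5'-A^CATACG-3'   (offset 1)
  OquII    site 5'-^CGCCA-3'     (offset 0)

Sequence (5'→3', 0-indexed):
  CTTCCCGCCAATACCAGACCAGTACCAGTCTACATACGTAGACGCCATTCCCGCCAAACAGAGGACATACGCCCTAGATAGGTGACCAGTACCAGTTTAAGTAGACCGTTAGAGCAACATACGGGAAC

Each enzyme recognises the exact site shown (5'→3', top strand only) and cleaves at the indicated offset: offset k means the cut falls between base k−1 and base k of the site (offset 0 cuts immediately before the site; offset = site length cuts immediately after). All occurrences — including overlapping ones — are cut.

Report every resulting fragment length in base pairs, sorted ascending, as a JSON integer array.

Per-enzyme occurrences:
  EstX (TAGA, off=0): starts [38, 74, 101, 109] → cuts [38, 74, 101, 109]
  RvuX (ACCAGT, off=2): starts [17, 23, 84, 90] → cuts [19, 25, 86, 92]
  JekII (ACATACG, off=1): starts [31, 64, 116] → cuts [32, 65, 117]
  OquII (CGCCA, off=0): starts [5, 42, 51] → cuts [5, 42, 51]

All cut coordinates (distinct, sorted): [5, 19, 25, 32, 38, 42, 51, 65, 74, 86, 92, 101, 109, 117]

Fragment lengths:
  5→19: 14 bp
  19→25: 6 bp
  25→32: 7 bp
  32→38: 6 bp
  38→42: 4 bp
  42→51: 9 bp
  51→65: 14 bp
  65→74: 9 bp
  74→86: 12 bp
  86→92: 6 bp
  92→101: 9 bp
  101→109: 8 bp
  109→117: 8 bp
  117→5 (wrap): 128-117+5 = 16 bp

[4,6,6,6,7,8,8,9,9,9,12,14,14,16]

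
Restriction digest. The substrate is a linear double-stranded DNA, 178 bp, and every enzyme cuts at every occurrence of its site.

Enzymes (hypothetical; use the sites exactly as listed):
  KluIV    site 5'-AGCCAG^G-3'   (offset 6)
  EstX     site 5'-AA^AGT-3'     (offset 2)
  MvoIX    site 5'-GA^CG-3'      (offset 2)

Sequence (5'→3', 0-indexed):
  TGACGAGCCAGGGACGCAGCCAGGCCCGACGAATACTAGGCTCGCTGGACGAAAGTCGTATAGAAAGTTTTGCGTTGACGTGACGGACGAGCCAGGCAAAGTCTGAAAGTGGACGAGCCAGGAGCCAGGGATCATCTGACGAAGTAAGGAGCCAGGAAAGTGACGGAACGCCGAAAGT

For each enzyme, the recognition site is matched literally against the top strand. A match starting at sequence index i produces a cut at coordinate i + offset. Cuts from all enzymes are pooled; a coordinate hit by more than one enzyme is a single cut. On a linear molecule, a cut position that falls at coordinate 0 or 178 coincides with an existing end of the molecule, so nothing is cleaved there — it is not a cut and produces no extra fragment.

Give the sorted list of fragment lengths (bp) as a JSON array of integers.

Scan for sites:
  KluIV (AGCCAGG, off=6): starts [5, 17, 89, 115, 122, 149] → cuts [11, 23, 95, 121, 128, 155]
  EstX (AAAGT, off=2): starts [51, 63, 97, 105, 156, 173] → cuts [53, 65, 99, 107, 158, 175]
  MvoIX (GACG, off=2): starts [1, 12, 27, 47, 76, 81, 85, 111, 137, 161] → cuts [3, 14, 29, 49, 78, 83, 87, 113, 139, 163]

All cut coordinates (distinct, sorted): [3, 11, 14, 23, 29, 49, 53, 65, 78, 83, 87, 95, 99, 107, 113, 121, 128, 139, 155, 158, 163, 175]

Fragment lengths:
  [0,3): 3 bp
  [3,11): 8 bp
  [11,14): 3 bp
  [14,23): 9 bp
  [23,29): 6 bp
  [29,49): 20 bp
  [49,53): 4 bp
  [53,65): 12 bp
  [65,78): 13 bp
  [78,83): 5 bp
  [83,87): 4 bp
  [87,95): 8 bp
  [95,99): 4 bp
  [99,107): 8 bp
  [107,113): 6 bp
  [113,121): 8 bp
  [121,128): 7 bp
  [128,139): 11 bp
  [139,155): 16 bp
  [155,158): 3 bp
  [158,163): 5 bp
  [163,175): 12 bp
  [175,178): 3 bp

[3,3,3,3,4,4,4,5,5,6,6,7,8,8,8,8,9,11,12,12,13,16,20]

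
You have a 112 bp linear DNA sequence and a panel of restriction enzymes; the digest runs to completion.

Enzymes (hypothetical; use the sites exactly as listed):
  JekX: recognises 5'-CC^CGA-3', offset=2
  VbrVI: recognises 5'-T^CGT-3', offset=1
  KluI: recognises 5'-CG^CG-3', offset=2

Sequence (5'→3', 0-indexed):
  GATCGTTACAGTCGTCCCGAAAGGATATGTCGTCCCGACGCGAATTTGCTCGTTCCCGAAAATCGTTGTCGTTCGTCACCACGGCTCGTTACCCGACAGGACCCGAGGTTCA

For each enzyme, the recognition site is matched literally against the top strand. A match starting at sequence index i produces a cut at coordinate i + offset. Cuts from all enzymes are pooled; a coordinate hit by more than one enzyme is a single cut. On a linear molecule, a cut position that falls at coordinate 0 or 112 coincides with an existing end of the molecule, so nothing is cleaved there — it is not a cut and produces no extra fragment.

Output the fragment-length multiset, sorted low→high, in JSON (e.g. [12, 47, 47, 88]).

[3,4,5,5,5,6,6,7,7,9,9,10,10,13,13]

Scan for sites:
  JekX (CCCGA, off=2): starts [15, 33, 54, 91, 101] → cuts [17, 35, 56, 93, 103]
  VbrVI (TCGT, off=1): starts [2, 11, 29, 49, 62, 68, 72, 85] → cuts [3, 12, 30, 50, 63, 69, 73, 86]
  KluI (CGCG, off=2): starts [38] → cuts [40]

All cut coordinates (distinct, sorted): [3, 12, 17, 30, 35, 40, 50, 56, 63, 69, 73, 86, 93, 103]

Fragments:
  [0,3): 3 bp
  [3,12): 9 bp
  [12,17): 5 bp
  [17,30): 13 bp
  [30,35): 5 bp
  [35,40): 5 bp
  [40,50): 10 bp
  [50,56): 6 bp
  [56,63): 7 bp
  [63,69): 6 bp
  [69,73): 4 bp
  [73,86): 13 bp
  [86,93): 7 bp
  [93,103): 10 bp
  [103,112): 9 bp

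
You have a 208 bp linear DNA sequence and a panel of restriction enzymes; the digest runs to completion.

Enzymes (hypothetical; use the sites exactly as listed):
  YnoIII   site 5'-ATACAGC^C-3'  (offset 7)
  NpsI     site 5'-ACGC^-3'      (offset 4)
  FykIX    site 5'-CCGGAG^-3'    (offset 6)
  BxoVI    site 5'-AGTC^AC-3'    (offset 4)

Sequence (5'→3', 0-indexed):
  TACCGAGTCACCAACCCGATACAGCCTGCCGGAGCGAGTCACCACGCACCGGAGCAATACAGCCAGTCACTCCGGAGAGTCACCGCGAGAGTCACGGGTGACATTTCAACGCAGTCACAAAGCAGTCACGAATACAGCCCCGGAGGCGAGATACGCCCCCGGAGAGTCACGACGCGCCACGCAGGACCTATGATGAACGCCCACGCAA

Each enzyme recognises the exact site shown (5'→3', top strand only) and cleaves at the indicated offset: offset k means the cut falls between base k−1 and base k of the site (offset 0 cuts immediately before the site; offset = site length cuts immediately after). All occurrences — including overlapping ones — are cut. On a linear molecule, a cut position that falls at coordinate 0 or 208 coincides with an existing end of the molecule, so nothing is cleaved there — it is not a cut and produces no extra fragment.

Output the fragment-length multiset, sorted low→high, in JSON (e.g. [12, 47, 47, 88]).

Per-enzyme occurrences:
  YnoIII ATACAGCC/7: at [18, 56, 131] ⇒ [25, 63, 138]
  NpsI ACGC/4: at [43, 108, 152, 171, 178, 196, 202] ⇒ [47, 112, 156, 175, 182, 200, 206]
  FykIX CCGGAG/6: at [28, 48, 71, 139, 158] ⇒ [34, 54, 77, 145, 164]
  BxoVI AGTCAC/4: at [5, 36, 64, 77, 89, 112, 123, 164] ⇒ [9, 40, 68, 81, 93, 116, 127, 168]

All cut coordinates (distinct, sorted): [9, 25, 34, 40, 47, 54, 63, 68, 77, 81, 93, 112, 116, 127, 138, 145, 156, 164, 168, 175, 182, 200, 206]

Fragments:
  [0,9): 9 bp
  [9,25): 16 bp
  [25,34): 9 bp
  [34,40): 6 bp
  [40,47): 7 bp
  [47,54): 7 bp
  [54,63): 9 bp
  [63,68): 5 bp
  [68,77): 9 bp
  [77,81): 4 bp
  [81,93): 12 bp
  [93,112): 19 bp
  [112,116): 4 bp
  [116,127): 11 bp
  [127,138): 11 bp
  [138,145): 7 bp
  [145,156): 11 bp
  [156,164): 8 bp
  [164,168): 4 bp
  [168,175): 7 bp
  [175,182): 7 bp
  [182,200): 18 bp
  [200,206): 6 bp
  [206,208): 2 bp

[2,4,4,4,5,6,6,7,7,7,7,7,8,9,9,9,9,11,11,11,12,16,18,19]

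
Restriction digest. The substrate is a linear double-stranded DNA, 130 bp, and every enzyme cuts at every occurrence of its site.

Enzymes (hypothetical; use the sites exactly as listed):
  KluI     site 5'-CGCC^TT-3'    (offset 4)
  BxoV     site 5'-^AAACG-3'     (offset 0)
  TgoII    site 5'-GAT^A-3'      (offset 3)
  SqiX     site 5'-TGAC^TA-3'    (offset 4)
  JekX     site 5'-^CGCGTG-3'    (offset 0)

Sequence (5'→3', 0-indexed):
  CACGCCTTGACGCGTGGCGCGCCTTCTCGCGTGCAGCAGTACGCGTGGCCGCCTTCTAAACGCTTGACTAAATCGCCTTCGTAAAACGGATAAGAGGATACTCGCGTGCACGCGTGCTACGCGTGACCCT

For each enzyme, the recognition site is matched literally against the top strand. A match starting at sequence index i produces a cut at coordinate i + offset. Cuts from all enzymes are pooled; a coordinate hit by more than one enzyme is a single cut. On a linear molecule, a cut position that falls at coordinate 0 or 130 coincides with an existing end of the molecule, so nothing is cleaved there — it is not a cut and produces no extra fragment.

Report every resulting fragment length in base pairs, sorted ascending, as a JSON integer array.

[3,4,4,4,6,6,8,8,8,9,9,11,11,12,13,14]

Scan for sites:
  KluI (CGCCTT, off=4): starts [2, 19, 49, 73] → cuts [6, 23, 53, 77]
  BxoV (AAACG, off=0): starts [57, 83] → cuts [57, 83]
  TgoII (GATA, off=3): starts [88, 96] → cuts [91, 99]
  SqiX (TGACTA, off=4): starts [64] → cuts [68]
  JekX (CGCGTG, off=0): starts [10, 27, 41, 102, 110, 119] → cuts [10, 27, 41, 102, 110, 119]

All cut coordinates (distinct, sorted): [6, 10, 23, 27, 41, 53, 57, 68, 77, 83, 91, 99, 102, 110, 119]

Fragment lengths:
  [0,6): 6 bp
  [6,10): 4 bp
  [10,23): 13 bp
  [23,27): 4 bp
  [27,41): 14 bp
  [41,53): 12 bp
  [53,57): 4 bp
  [57,68): 11 bp
  [68,77): 9 bp
  [77,83): 6 bp
  [83,91): 8 bp
  [91,99): 8 bp
  [99,102): 3 bp
  [102,110): 8 bp
  [110,119): 9 bp
  [119,130): 11 bp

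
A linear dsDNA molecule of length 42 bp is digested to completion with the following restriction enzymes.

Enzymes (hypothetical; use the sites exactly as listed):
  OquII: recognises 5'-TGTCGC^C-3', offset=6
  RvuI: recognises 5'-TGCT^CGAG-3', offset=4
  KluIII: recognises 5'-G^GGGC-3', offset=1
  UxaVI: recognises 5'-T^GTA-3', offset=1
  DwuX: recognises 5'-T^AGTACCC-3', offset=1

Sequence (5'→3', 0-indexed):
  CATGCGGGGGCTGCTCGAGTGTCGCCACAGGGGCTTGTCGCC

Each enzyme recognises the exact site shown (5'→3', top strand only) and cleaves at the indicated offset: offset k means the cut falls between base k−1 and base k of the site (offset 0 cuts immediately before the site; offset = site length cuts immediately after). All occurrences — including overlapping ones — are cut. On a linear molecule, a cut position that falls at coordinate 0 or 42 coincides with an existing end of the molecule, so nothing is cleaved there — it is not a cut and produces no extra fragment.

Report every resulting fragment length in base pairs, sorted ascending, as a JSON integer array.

Per-enzyme occurrences:
  OquII (TGTCGCC, off=6): starts [19, 35] → cuts [25, 41]
  RvuI (TGCTCGAG, off=4): starts [11] → cuts [15]
  KluIII (GGGGC, off=1): starts [6, 29] → cuts [7, 30]
  UxaVI (TGTA, off=1): no sites
  DwuX (TAGTACCC, off=1): no sites

Pooled cuts: [7, 15, 25, 30, 41]

Fragment lengths:
  [0,7): 7 bp
  [7,15): 8 bp
  [15,25): 10 bp
  [25,30): 5 bp
  [30,41): 11 bp
  [41,42): 1 bp

[1,5,7,8,10,11]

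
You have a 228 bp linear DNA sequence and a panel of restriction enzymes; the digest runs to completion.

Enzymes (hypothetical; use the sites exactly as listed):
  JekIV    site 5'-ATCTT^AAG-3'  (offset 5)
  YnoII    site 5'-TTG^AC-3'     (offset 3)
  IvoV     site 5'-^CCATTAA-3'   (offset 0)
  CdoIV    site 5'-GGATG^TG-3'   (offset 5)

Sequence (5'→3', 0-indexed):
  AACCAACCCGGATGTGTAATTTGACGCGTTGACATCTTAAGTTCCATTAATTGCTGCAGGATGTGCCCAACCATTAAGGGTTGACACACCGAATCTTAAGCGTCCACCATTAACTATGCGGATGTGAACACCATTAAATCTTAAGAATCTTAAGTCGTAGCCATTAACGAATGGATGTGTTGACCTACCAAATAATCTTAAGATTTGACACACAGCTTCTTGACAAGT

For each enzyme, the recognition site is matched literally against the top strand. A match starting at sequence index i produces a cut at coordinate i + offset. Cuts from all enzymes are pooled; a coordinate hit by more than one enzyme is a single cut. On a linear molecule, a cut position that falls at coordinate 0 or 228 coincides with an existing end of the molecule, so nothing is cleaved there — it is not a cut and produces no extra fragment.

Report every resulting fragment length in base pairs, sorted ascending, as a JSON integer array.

Site scan:
  JekIV (ATCTTAAG, off=5): starts [33, 92, 137, 146, 194] → cuts [38, 97, 142, 151, 199]
  YnoII (TTGAC, off=3): starts [20, 28, 80, 179, 204, 219] → cuts [23, 31, 83, 182, 207, 222]
  IvoV (CCATTAA, off=0): starts [43, 70, 106, 130, 160] → cuts [43, 70, 106, 130, 160]
  CdoIV (GGATGTG, off=5): starts [9, 58, 119, 172] → cuts [14, 63, 124, 177]

Pooled cuts: [14, 23, 31, 38, 43, 63, 70, 83, 97, 106, 124, 130, 142, 151, 160, 177, 182, 199, 207, 222]

Fragments:
  [0,14): 14 bp
  [14,23): 9 bp
  [23,31): 8 bp
  [31,38): 7 bp
  [38,43): 5 bp
  [43,63): 20 bp
  [63,70): 7 bp
  [70,83): 13 bp
  [83,97): 14 bp
  [97,106): 9 bp
  [106,124): 18 bp
  [124,130): 6 bp
  [130,142): 12 bp
  [142,151): 9 bp
  [151,160): 9 bp
  [160,177): 17 bp
  [177,182): 5 bp
  [182,199): 17 bp
  [199,207): 8 bp
  [207,222): 15 bp
  [222,228): 6 bp

[5,5,6,6,7,7,8,8,9,9,9,9,12,13,14,14,15,17,17,18,20]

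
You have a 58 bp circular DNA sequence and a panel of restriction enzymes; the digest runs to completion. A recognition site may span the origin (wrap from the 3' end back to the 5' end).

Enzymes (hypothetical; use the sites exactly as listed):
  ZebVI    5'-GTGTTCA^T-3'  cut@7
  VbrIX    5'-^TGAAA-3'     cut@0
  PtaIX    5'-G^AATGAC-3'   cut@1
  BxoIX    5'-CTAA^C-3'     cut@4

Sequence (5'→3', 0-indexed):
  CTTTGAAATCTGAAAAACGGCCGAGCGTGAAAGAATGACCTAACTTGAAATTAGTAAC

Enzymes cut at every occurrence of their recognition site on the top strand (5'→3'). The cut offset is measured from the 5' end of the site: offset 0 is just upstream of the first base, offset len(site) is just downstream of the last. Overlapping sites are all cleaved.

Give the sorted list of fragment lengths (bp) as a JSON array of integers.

Site scan:
  ZebVI (GTGTTCAT, off=7): no sites
  VbrIX TGAAA/0: at [3, 10, 27, 45] ⇒ [3, 10, 27, 45]
  PtaIX GAATGAC/1: at [32] ⇒ [33]
  BxoIX CTAAC/4: at [39] ⇒ [43]

All cut coordinates (distinct, sorted): [3, 10, 27, 33, 43, 45]

Fragment lengths:
  3→10: 7 bp
  10→27: 17 bp
  27→33: 6 bp
  33→43: 10 bp
  43→45: 2 bp
  45→3 (wrap): 58-45+3 = 16 bp

[2,6,7,10,16,17]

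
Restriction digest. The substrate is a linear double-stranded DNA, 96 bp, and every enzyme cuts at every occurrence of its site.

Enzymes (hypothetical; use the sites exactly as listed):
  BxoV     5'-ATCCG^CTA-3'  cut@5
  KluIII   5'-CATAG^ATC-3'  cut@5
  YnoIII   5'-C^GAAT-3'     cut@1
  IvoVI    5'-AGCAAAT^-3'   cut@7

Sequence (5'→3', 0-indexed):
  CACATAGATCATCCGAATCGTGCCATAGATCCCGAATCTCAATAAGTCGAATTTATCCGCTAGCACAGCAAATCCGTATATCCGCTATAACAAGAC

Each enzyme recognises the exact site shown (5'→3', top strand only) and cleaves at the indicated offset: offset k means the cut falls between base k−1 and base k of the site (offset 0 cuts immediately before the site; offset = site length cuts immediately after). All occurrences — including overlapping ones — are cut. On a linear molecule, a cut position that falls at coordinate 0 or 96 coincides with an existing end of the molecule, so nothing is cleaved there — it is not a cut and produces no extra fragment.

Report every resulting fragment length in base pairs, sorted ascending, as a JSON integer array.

Per-enzyme occurrences:
  BxoV (ATCCGCTA, off=5): starts [54, 79] → cuts [59, 84]
  KluIII (CATAGATC, off=5): starts [2, 23] → cuts [7, 28]
  YnoIII (CGAAT, off=1): starts [13, 32, 47] → cuts [14, 33, 48]
  IvoVI (AGCAAAT, off=7): starts [66] → cuts [73]

All cut coordinates (distinct, sorted): [7, 14, 28, 33, 48, 59, 73, 84]

Fragment lengths:
  [0,7): 7 bp
  [7,14): 7 bp
  [14,28): 14 bp
  [28,33): 5 bp
  [33,48): 15 bp
  [48,59): 11 bp
  [59,73): 14 bp
  [73,84): 11 bp
  [84,96): 12 bp

[5,7,7,11,11,12,14,14,15]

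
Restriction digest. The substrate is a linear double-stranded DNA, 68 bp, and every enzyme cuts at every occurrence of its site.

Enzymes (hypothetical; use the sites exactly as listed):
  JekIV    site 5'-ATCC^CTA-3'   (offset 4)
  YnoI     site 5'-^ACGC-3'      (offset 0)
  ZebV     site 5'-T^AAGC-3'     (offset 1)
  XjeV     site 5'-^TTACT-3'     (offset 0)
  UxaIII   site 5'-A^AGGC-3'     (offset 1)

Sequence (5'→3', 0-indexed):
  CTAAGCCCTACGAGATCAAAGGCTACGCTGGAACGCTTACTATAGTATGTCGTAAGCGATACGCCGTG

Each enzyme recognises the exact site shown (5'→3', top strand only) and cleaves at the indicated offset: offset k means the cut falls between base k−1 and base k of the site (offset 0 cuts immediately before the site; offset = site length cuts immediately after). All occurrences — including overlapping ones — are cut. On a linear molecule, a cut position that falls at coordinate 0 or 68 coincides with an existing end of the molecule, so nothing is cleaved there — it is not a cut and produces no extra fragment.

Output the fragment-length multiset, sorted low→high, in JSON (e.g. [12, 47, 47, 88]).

[2,4,5,7,8,8,17,17]

Per-enzyme occurrences:
  JekIV (ATCCCTA, off=4): no sites
  YnoI ACGC/0: at [24, 32, 60] ⇒ [24, 32, 60]
  ZebV TAAGC/1: at [1, 52] ⇒ [2, 53]
  XjeV TTACT/0: at [36] ⇒ [36]
  UxaIII AAGGC/1: at [18] ⇒ [19]

All cut coordinates (distinct, sorted): [2, 19, 24, 32, 36, 53, 60]

Fragment lengths:
  [0,2): 2 bp
  [2,19): 17 bp
  [19,24): 5 bp
  [24,32): 8 bp
  [32,36): 4 bp
  [36,53): 17 bp
  [53,60): 7 bp
  [60,68): 8 bp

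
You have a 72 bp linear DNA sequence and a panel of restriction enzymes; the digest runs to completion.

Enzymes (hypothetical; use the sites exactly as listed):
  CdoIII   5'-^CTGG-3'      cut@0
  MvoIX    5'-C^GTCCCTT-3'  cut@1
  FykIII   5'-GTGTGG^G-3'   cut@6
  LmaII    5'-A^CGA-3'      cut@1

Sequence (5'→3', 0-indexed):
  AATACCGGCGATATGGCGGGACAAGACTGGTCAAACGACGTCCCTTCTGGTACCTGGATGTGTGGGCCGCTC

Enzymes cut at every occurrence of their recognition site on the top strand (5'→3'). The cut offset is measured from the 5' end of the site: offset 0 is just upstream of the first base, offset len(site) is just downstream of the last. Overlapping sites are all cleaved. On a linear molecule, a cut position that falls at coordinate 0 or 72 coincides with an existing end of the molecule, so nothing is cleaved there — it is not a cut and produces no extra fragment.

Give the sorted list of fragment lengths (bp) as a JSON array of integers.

Site scan:
  CdoIII CTGG/0: at [26, 46, 53] ⇒ [26, 46, 53]
  MvoIX CGTCCCTT/1: at [38] ⇒ [39]
  FykIII GTGTGGG/6: at [59] ⇒ [65]
  LmaII ACGA/1: at [34] ⇒ [35]

All cut coordinates (distinct, sorted): [26, 35, 39, 46, 53, 65]

Fragments:
  [0,26): 26 bp
  [26,35): 9 bp
  [35,39): 4 bp
  [39,46): 7 bp
  [46,53): 7 bp
  [53,65): 12 bp
  [65,72): 7 bp

[4,7,7,7,9,12,26]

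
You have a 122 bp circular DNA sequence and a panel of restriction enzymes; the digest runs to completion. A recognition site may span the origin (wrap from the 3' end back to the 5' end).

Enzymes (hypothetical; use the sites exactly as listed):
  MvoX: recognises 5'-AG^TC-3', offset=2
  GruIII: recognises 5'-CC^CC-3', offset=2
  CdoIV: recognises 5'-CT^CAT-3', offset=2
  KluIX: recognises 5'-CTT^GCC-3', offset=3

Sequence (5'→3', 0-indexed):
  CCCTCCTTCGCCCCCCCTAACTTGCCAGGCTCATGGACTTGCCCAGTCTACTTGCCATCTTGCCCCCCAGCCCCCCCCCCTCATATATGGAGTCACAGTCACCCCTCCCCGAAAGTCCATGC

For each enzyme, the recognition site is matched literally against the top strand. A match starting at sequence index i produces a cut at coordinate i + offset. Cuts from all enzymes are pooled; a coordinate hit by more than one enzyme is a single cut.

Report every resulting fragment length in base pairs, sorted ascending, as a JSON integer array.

Site scan:
  MvoX AGTC/2: at [44, 90, 96, 113] ⇒ [46, 92, 98, 115]
  GruIII CCCC/2: at [10, 11, 12, 13, 62, 63, 64, 70, 71, 72, 73, 74, 75, 76, 101, 106, 121] ⇒ [1, 12, 13, 14, 15, 64, 65, 66, 72, 73, 74, 75, 76, 77, 78, 103, 108]
  CdoIV CTCAT/2: at [29, 79] ⇒ [31, 81]
  KluIX CTTGCC/3: at [20, 37, 50, 58] ⇒ [23, 40, 53, 61]

All cut coordinates (distinct, sorted): [1, 12, 13, 14, 15, 23, 31, 40, 46, 53, 61, 64, 65, 66, 72, 73, 74, 75, 76, 77, 78, 81, 92, 98, 103, 108, 115]

Fragments:
  1→12: 11 bp
  12→13: 1 bp
  13→14: 1 bp
  14→15: 1 bp
  15→23: 8 bp
  23→31: 8 bp
  31→40: 9 bp
  40→46: 6 bp
  46→53: 7 bp
  53→61: 8 bp
  61→64: 3 bp
  64→65: 1 bp
  65→66: 1 bp
  66→72: 6 bp
  72→73: 1 bp
  73→74: 1 bp
  74→75: 1 bp
  75→76: 1 bp
  76→77: 1 bp
  77→78: 1 bp
  78→81: 3 bp
  81→92: 11 bp
  92→98: 6 bp
  98→103: 5 bp
  103→108: 5 bp
  108→115: 7 bp
  115→1 (wrap): 122-115+1 = 8 bp

[1,1,1,1,1,1,1,1,1,1,1,3,3,5,5,6,6,6,7,7,8,8,8,8,9,11,11]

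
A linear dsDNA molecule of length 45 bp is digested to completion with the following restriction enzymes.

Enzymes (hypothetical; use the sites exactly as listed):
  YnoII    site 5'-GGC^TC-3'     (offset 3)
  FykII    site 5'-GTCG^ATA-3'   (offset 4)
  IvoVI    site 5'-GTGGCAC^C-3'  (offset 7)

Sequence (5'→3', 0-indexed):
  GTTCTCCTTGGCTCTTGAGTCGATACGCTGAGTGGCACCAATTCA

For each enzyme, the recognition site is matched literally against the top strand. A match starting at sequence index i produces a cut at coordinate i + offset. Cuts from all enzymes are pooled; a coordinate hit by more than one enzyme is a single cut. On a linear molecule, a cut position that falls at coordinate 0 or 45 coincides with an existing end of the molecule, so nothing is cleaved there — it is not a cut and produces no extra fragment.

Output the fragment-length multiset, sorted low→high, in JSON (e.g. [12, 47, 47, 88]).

[7,10,12,16]

Site scan:
  YnoII (GGCTC, off=3): starts [9] → cuts [12]
  FykII (GTCGATA, off=4): starts [18] → cuts [22]
  IvoVI (GTGGCACC, off=7): starts [31] → cuts [38]

All cut coordinates (distinct, sorted): [12, 22, 38]

Fragment lengths:
  [0,12): 12 bp
  [12,22): 10 bp
  [22,38): 16 bp
  [38,45): 7 bp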